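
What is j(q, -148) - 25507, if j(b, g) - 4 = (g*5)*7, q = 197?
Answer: -30683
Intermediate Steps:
j(b, g) = 4 + 35*g (j(b, g) = 4 + (g*5)*7 = 4 + (5*g)*7 = 4 + 35*g)
j(q, -148) - 25507 = (4 + 35*(-148)) - 25507 = (4 - 5180) - 25507 = -5176 - 25507 = -30683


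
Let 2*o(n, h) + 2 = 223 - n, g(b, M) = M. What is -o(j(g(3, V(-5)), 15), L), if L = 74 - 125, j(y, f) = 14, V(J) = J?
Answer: -207/2 ≈ -103.50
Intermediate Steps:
L = -51
o(n, h) = 221/2 - n/2 (o(n, h) = -1 + (223 - n)/2 = -1 + (223/2 - n/2) = 221/2 - n/2)
-o(j(g(3, V(-5)), 15), L) = -(221/2 - ½*14) = -(221/2 - 7) = -1*207/2 = -207/2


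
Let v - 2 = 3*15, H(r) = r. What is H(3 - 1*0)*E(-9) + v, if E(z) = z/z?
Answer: 50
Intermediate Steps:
E(z) = 1
v = 47 (v = 2 + 3*15 = 2 + 45 = 47)
H(3 - 1*0)*E(-9) + v = (3 - 1*0)*1 + 47 = (3 + 0)*1 + 47 = 3*1 + 47 = 3 + 47 = 50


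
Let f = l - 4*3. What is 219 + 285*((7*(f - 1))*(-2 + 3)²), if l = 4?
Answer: -17736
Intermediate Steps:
f = -8 (f = 4 - 4*3 = 4 - 12 = -8)
219 + 285*((7*(f - 1))*(-2 + 3)²) = 219 + 285*((7*(-8 - 1))*(-2 + 3)²) = 219 + 285*((7*(-9))*1²) = 219 + 285*(-63*1) = 219 + 285*(-63) = 219 - 17955 = -17736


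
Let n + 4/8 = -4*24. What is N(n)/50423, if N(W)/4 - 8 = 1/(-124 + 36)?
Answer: 703/1109306 ≈ 0.00063373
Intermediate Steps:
n = -193/2 (n = -½ - 4*24 = -½ - 96 = -193/2 ≈ -96.500)
N(W) = 703/22 (N(W) = 32 + 4/(-124 + 36) = 32 + 4/(-88) = 32 + 4*(-1/88) = 32 - 1/22 = 703/22)
N(n)/50423 = (703/22)/50423 = (703/22)*(1/50423) = 703/1109306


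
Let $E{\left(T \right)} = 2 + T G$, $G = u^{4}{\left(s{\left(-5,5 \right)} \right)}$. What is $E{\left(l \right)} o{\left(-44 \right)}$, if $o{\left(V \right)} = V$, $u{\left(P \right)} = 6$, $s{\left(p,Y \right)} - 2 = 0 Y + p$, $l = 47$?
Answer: $-2680216$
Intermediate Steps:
$s{\left(p,Y \right)} = 2 + p$ ($s{\left(p,Y \right)} = 2 + \left(0 Y + p\right) = 2 + \left(0 + p\right) = 2 + p$)
$G = 1296$ ($G = 6^{4} = 1296$)
$E{\left(T \right)} = 2 + 1296 T$ ($E{\left(T \right)} = 2 + T 1296 = 2 + 1296 T$)
$E{\left(l \right)} o{\left(-44 \right)} = \left(2 + 1296 \cdot 47\right) \left(-44\right) = \left(2 + 60912\right) \left(-44\right) = 60914 \left(-44\right) = -2680216$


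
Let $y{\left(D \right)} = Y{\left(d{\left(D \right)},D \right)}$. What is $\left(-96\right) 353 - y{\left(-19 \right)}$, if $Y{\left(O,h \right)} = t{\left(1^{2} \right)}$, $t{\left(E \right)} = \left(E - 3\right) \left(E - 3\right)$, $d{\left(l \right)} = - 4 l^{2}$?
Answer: $-33892$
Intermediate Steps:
$t{\left(E \right)} = \left(-3 + E\right)^{2}$ ($t{\left(E \right)} = \left(-3 + E\right) \left(-3 + E\right) = \left(-3 + E\right)^{2}$)
$Y{\left(O,h \right)} = 4$ ($Y{\left(O,h \right)} = \left(-3 + 1^{2}\right)^{2} = \left(-3 + 1\right)^{2} = \left(-2\right)^{2} = 4$)
$y{\left(D \right)} = 4$
$\left(-96\right) 353 - y{\left(-19 \right)} = \left(-96\right) 353 - 4 = -33888 - 4 = -33892$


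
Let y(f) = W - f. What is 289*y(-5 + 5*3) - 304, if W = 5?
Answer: -1749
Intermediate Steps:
y(f) = 5 - f
289*y(-5 + 5*3) - 304 = 289*(5 - (-5 + 5*3)) - 304 = 289*(5 - (-5 + 15)) - 304 = 289*(5 - 1*10) - 304 = 289*(5 - 10) - 304 = 289*(-5) - 304 = -1445 - 304 = -1749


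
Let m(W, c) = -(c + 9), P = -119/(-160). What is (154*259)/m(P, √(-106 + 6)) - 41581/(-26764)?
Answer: -9600053975/4844284 + 398860*I/181 ≈ -1981.7 + 2203.6*I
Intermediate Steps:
P = 119/160 (P = -119*(-1/160) = 119/160 ≈ 0.74375)
m(W, c) = -9 - c (m(W, c) = -(9 + c) = -9 - c)
(154*259)/m(P, √(-106 + 6)) - 41581/(-26764) = (154*259)/(-9 - √(-106 + 6)) - 41581/(-26764) = 39886/(-9 - √(-100)) - 41581*(-1/26764) = 39886/(-9 - 10*I) + 41581/26764 = 39886*((-9 + 10*I)/181) + 41581/26764 = 39886*(-9 + 10*I)/181 + 41581/26764 = 41581/26764 + 39886*(-9 + 10*I)/181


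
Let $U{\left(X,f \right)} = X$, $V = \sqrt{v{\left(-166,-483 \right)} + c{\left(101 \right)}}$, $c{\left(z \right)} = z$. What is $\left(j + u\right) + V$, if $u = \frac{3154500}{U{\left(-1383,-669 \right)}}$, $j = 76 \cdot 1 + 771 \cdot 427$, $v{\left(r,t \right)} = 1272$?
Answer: $\frac{150752573}{461} + \sqrt{1373} \approx 3.2705 \cdot 10^{5}$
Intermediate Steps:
$j = 329293$ ($j = 76 + 329217 = 329293$)
$V = \sqrt{1373}$ ($V = \sqrt{1272 + 101} = \sqrt{1373} \approx 37.054$)
$u = - \frac{1051500}{461}$ ($u = \frac{3154500}{-1383} = 3154500 \left(- \frac{1}{1383}\right) = - \frac{1051500}{461} \approx -2280.9$)
$\left(j + u\right) + V = \left(329293 - \frac{1051500}{461}\right) + \sqrt{1373} = \frac{150752573}{461} + \sqrt{1373}$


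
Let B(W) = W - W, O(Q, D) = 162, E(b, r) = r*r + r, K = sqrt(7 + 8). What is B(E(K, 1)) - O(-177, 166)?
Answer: -162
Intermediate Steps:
K = sqrt(15) ≈ 3.8730
E(b, r) = r + r**2 (E(b, r) = r**2 + r = r + r**2)
B(W) = 0
B(E(K, 1)) - O(-177, 166) = 0 - 1*162 = 0 - 162 = -162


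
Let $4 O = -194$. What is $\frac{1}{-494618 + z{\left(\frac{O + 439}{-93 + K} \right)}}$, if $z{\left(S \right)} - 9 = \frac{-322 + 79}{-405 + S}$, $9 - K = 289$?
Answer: $- \frac{302911}{149822325521} \approx -2.0218 \cdot 10^{-6}$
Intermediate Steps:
$O = - \frac{97}{2}$ ($O = \frac{1}{4} \left(-194\right) = - \frac{97}{2} \approx -48.5$)
$K = -280$ ($K = 9 - 289 = -280$)
$z{\left(S \right)} = 9 - \frac{243}{-405 + S}$ ($z{\left(S \right)} = 9 + \frac{-322 + 79}{-405 + S} = 9 - \frac{243}{-405 + S}$)
$\frac{1}{-494618 + z{\left(\frac{O + 439}{-93 + K} \right)}} = \frac{1}{-494618 + \frac{9 \left(-432 + \frac{- \frac{97}{2} + 439}{-93 - 280}\right)}{-405 + \frac{- \frac{97}{2} + 439}{-93 - 280}}} = \frac{1}{-494618 + \frac{9 \left(-432 + \frac{781}{2 \left(-373\right)}\right)}{-405 + \frac{781}{2 \left(-373\right)}}} = \frac{1}{-494618 + \frac{9 \left(-432 + \frac{781}{2} \left(- \frac{1}{373}\right)\right)}{-405 + \frac{781}{2} \left(- \frac{1}{373}\right)}} = \frac{1}{-494618 + \frac{9 \left(-432 - \frac{781}{746}\right)}{-405 - \frac{781}{746}}} = \frac{1}{-494618 + 9 \frac{1}{- \frac{302911}{746}} \left(- \frac{323053}{746}\right)} = \frac{1}{-494618 + 9 \left(- \frac{746}{302911}\right) \left(- \frac{323053}{746}\right)} = \frac{1}{-494618 + \frac{2907477}{302911}} = \frac{1}{- \frac{149822325521}{302911}} = - \frac{302911}{149822325521}$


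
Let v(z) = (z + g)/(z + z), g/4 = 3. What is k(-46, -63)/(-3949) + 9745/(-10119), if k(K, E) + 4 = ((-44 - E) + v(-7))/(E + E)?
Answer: -7534442233/7832146476 ≈ -0.96199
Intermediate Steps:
g = 12 (g = 4*3 = 12)
v(z) = (12 + z)/(2*z) (v(z) = (z + 12)/(z + z) = (12 + z)/((2*z)) = (12 + z)*(1/(2*z)) = (12 + z)/(2*z))
k(K, E) = -4 + (-621/14 - E)/(2*E) (k(K, E) = -4 + ((-44 - E) + (1/2)*(12 - 7)/(-7))/(E + E) = -4 + ((-44 - E) + (1/2)*(-1/7)*5)/((2*E)) = -4 + ((-44 - E) - 5/14)*(1/(2*E)) = -4 + (-621/14 - E)*(1/(2*E)) = -4 + (-621/14 - E)/(2*E))
k(-46, -63)/(-3949) + 9745/(-10119) = ((9/28)*(-69 - 14*(-63))/(-63))/(-3949) + 9745/(-10119) = ((9/28)*(-1/63)*(-69 + 882))*(-1/3949) + 9745*(-1/10119) = ((9/28)*(-1/63)*813)*(-1/3949) - 9745/10119 = -813/196*(-1/3949) - 9745/10119 = 813/774004 - 9745/10119 = -7534442233/7832146476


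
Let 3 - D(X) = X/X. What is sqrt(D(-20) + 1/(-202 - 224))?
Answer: sqrt(362526)/426 ≈ 1.4134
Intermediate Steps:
D(X) = 2 (D(X) = 3 - X/X = 3 - 1*1 = 3 - 1 = 2)
sqrt(D(-20) + 1/(-202 - 224)) = sqrt(2 + 1/(-202 - 224)) = sqrt(2 + 1/(-426)) = sqrt(2 - 1/426) = sqrt(851/426) = sqrt(362526)/426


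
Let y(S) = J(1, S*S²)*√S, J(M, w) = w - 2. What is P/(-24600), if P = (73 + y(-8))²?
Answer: 2108239/24600 + 18761*I*√2/3075 ≈ 85.701 + 8.6283*I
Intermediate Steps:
J(M, w) = -2 + w
y(S) = √S*(-2 + S³) (y(S) = (-2 + S*S²)*√S = (-2 + S³)*√S = √S*(-2 + S³))
P = (73 - 1028*I*√2)² (P = (73 + √(-8)*(-2 + (-8)³))² = (73 + (2*I*√2)*(-2 - 512))² = (73 + (2*I*√2)*(-514))² = (73 - 1028*I*√2)² ≈ -2.1082e+6 - 2.1226e+5*I)
P/(-24600) = (73 - 1028*I*√2)²/(-24600) = (73 - 1028*I*√2)²*(-1/24600) = -(73 - 1028*I*√2)²/24600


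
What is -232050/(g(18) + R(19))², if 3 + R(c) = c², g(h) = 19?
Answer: -17850/10933 ≈ -1.6327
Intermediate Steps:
R(c) = -3 + c²
-232050/(g(18) + R(19))² = -232050/(19 + (-3 + 19²))² = -232050/(19 + (-3 + 361))² = -232050/(19 + 358)² = -232050/(377²) = -232050/142129 = -232050*1/142129 = -17850/10933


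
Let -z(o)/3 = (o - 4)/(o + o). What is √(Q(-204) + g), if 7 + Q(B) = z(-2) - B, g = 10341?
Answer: √42134/2 ≈ 102.63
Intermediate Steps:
z(o) = -3*(-4 + o)/(2*o) (z(o) = -3*(o - 4)/(o + o) = -3*(-4 + o)/(2*o))
Q(B) = -23/2 - B (Q(B) = -7 + ((-3/2 + 6/(-2)) - B) = -7 + ((-3/2 + 6*(-½)) - B) = -7 + ((-3/2 - 3) - B) = -7 + (-9/2 - B) = -23/2 - B)
√(Q(-204) + g) = √((-23/2 - 1*(-204)) + 10341) = √((-23/2 + 204) + 10341) = √(385/2 + 10341) = √(21067/2) = √42134/2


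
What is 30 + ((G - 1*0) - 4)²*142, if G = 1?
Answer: 1308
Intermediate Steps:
30 + ((G - 1*0) - 4)²*142 = 30 + ((1 - 1*0) - 4)²*142 = 30 + ((1 + 0) - 4)²*142 = 30 + (1 - 4)²*142 = 30 + (-3)²*142 = 30 + 9*142 = 30 + 1278 = 1308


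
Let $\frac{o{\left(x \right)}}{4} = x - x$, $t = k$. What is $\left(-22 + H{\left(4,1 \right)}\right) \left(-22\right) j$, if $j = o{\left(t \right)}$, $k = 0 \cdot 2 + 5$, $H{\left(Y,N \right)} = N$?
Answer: $0$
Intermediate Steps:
$k = 5$ ($k = 0 + 5 = 5$)
$t = 5$
$o{\left(x \right)} = 0$ ($o{\left(x \right)} = 4 \left(x - x\right) = 4 \cdot 0 = 0$)
$j = 0$
$\left(-22 + H{\left(4,1 \right)}\right) \left(-22\right) j = \left(-22 + 1\right) \left(-22\right) 0 = \left(-21\right) \left(-22\right) 0 = 462 \cdot 0 = 0$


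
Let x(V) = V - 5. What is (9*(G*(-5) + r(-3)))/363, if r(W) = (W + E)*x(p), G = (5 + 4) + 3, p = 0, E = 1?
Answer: -150/121 ≈ -1.2397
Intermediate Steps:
G = 12 (G = 9 + 3 = 12)
x(V) = -5 + V
r(W) = -5 - 5*W (r(W) = (W + 1)*(-5 + 0) = (1 + W)*(-5) = -5 - 5*W)
(9*(G*(-5) + r(-3)))/363 = (9*(12*(-5) + (-5 - 5*(-3))))/363 = (9*(-60 + (-5 + 15)))*(1/363) = (9*(-60 + 10))*(1/363) = (9*(-50))*(1/363) = -450*1/363 = -150/121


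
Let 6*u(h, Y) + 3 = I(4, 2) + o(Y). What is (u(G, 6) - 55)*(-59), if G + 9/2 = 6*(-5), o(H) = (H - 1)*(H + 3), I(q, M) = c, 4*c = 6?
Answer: 11269/4 ≈ 2817.3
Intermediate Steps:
c = 3/2 (c = (1/4)*6 = 3/2 ≈ 1.5000)
I(q, M) = 3/2
o(H) = (-1 + H)*(3 + H)
G = -69/2 (G = -9/2 + 6*(-5) = -9/2 - 30 = -69/2 ≈ -34.500)
u(h, Y) = -3/4 + Y/3 + Y**2/6 (u(h, Y) = -1/2 + (3/2 + (-3 + Y**2 + 2*Y))/6 = -1/2 + (-3/2 + Y**2 + 2*Y)/6 = -1/2 + (-1/4 + Y/3 + Y**2/6) = -3/4 + Y/3 + Y**2/6)
(u(G, 6) - 55)*(-59) = ((-3/4 + (1/3)*6 + (1/6)*6**2) - 55)*(-59) = ((-3/4 + 2 + (1/6)*36) - 55)*(-59) = ((-3/4 + 2 + 6) - 55)*(-59) = (29/4 - 55)*(-59) = -191/4*(-59) = 11269/4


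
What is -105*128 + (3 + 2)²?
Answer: -13415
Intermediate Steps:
-105*128 + (3 + 2)² = -13440 + 5² = -13440 + 25 = -13415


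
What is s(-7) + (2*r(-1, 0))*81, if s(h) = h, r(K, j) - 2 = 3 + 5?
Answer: 1613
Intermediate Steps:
r(K, j) = 10 (r(K, j) = 2 + (3 + 5) = 2 + 8 = 10)
s(-7) + (2*r(-1, 0))*81 = -7 + (2*10)*81 = -7 + 20*81 = -7 + 1620 = 1613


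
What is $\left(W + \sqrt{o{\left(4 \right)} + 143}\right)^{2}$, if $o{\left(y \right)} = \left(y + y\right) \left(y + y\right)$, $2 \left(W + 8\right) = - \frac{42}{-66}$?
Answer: $\frac{128749}{484} - \frac{507 \sqrt{23}}{11} \approx 44.966$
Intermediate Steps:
$W = - \frac{169}{22}$ ($W = -8 + \frac{\left(-42\right) \frac{1}{-66}}{2} = -8 + \frac{\left(-42\right) \left(- \frac{1}{66}\right)}{2} = -8 + \frac{1}{2} \cdot \frac{7}{11} = -8 + \frac{7}{22} = - \frac{169}{22} \approx -7.6818$)
$o{\left(y \right)} = 4 y^{2}$ ($o{\left(y \right)} = 2 y 2 y = 4 y^{2}$)
$\left(W + \sqrt{o{\left(4 \right)} + 143}\right)^{2} = \left(- \frac{169}{22} + \sqrt{4 \cdot 4^{2} + 143}\right)^{2} = \left(- \frac{169}{22} + \sqrt{4 \cdot 16 + 143}\right)^{2} = \left(- \frac{169}{22} + \sqrt{64 + 143}\right)^{2} = \left(- \frac{169}{22} + \sqrt{207}\right)^{2} = \left(- \frac{169}{22} + 3 \sqrt{23}\right)^{2}$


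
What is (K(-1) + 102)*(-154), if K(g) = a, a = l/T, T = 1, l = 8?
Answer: -16940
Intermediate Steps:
a = 8 (a = 8/1 = 8*1 = 8)
K(g) = 8
(K(-1) + 102)*(-154) = (8 + 102)*(-154) = 110*(-154) = -16940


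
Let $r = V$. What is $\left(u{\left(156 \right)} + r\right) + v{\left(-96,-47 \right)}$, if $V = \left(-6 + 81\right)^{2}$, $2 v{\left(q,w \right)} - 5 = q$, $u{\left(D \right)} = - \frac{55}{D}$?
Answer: $\frac{870347}{156} \approx 5579.1$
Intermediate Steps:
$v{\left(q,w \right)} = \frac{5}{2} + \frac{q}{2}$
$V = 5625$ ($V = 75^{2} = 5625$)
$r = 5625$
$\left(u{\left(156 \right)} + r\right) + v{\left(-96,-47 \right)} = \left(- \frac{55}{156} + 5625\right) + \left(\frac{5}{2} + \frac{1}{2} \left(-96\right)\right) = \left(\left(-55\right) \frac{1}{156} + 5625\right) + \left(\frac{5}{2} - 48\right) = \left(- \frac{55}{156} + 5625\right) - \frac{91}{2} = \frac{877445}{156} - \frac{91}{2} = \frac{870347}{156}$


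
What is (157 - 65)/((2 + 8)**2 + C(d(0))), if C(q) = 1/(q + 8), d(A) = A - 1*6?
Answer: 184/201 ≈ 0.91542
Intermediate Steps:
d(A) = -6 + A (d(A) = A - 6 = -6 + A)
C(q) = 1/(8 + q)
(157 - 65)/((2 + 8)**2 + C(d(0))) = (157 - 65)/((2 + 8)**2 + 1/(8 + (-6 + 0))) = 92/(10**2 + 1/(8 - 6)) = 92/(100 + 1/2) = 92/(201/2) = 92*(2/201) = 184/201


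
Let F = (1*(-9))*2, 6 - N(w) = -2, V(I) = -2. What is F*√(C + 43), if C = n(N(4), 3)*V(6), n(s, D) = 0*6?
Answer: -18*√43 ≈ -118.03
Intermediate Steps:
N(w) = 8 (N(w) = 6 - 1*(-2) = 6 + 2 = 8)
n(s, D) = 0
C = 0 (C = 0*(-2) = 0)
F = -18 (F = -9*2 = -18)
F*√(C + 43) = -18*√(0 + 43) = -18*√43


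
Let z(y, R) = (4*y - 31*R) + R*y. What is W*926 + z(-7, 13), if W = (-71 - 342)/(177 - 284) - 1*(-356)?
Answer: 35599776/107 ≈ 3.3271e+5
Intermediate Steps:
z(y, R) = -31*R + 4*y + R*y (z(y, R) = (-31*R + 4*y) + R*y = -31*R + 4*y + R*y)
W = 38505/107 (W = -413/(-107) + 356 = -413*(-1/107) + 356 = 413/107 + 356 = 38505/107 ≈ 359.86)
W*926 + z(-7, 13) = (38505/107)*926 + (-31*13 + 4*(-7) + 13*(-7)) = 35655630/107 + (-403 - 28 - 91) = 35655630/107 - 522 = 35599776/107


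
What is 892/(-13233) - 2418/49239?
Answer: -8435398/72397743 ≈ -0.11651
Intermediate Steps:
892/(-13233) - 2418/49239 = 892*(-1/13233) - 2418*1/49239 = -892/13233 - 806/16413 = -8435398/72397743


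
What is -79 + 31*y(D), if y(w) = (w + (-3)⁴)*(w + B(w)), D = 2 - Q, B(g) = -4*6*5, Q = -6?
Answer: -309087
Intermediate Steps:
B(g) = -120 (B(g) = -24*5 = -120)
D = 8 (D = 2 - 1*(-6) = 2 + 6 = 8)
y(w) = (-120 + w)*(81 + w) (y(w) = (w + (-3)⁴)*(w - 120) = (w + 81)*(-120 + w) = (81 + w)*(-120 + w) = (-120 + w)*(81 + w))
-79 + 31*y(D) = -79 + 31*(-9720 + 8² - 39*8) = -79 + 31*(-9720 + 64 - 312) = -79 + 31*(-9968) = -79 - 309008 = -309087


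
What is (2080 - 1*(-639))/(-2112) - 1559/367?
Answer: -4290481/775104 ≈ -5.5354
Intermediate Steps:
(2080 - 1*(-639))/(-2112) - 1559/367 = (2080 + 639)*(-1/2112) - 1559*1/367 = 2719*(-1/2112) - 1559/367 = -2719/2112 - 1559/367 = -4290481/775104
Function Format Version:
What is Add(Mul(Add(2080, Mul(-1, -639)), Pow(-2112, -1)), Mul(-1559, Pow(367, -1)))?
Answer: Rational(-4290481, 775104) ≈ -5.5354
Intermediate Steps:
Add(Mul(Add(2080, Mul(-1, -639)), Pow(-2112, -1)), Mul(-1559, Pow(367, -1))) = Add(Mul(Add(2080, 639), Rational(-1, 2112)), Mul(-1559, Rational(1, 367))) = Add(Mul(2719, Rational(-1, 2112)), Rational(-1559, 367)) = Add(Rational(-2719, 2112), Rational(-1559, 367)) = Rational(-4290481, 775104)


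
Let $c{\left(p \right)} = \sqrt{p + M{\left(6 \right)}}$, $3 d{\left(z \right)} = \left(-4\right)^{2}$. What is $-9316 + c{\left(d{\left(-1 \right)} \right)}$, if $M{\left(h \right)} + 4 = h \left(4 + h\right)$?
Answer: $-9316 + \frac{2 \sqrt{138}}{3} \approx -9308.2$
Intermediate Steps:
$d{\left(z \right)} = \frac{16}{3}$ ($d{\left(z \right)} = \frac{\left(-4\right)^{2}}{3} = \frac{1}{3} \cdot 16 = \frac{16}{3}$)
$M{\left(h \right)} = -4 + h \left(4 + h\right)$
$c{\left(p \right)} = \sqrt{56 + p}$ ($c{\left(p \right)} = \sqrt{p + \left(-4 + 6^{2} + 4 \cdot 6\right)} = \sqrt{p + \left(-4 + 36 + 24\right)} = \sqrt{p + 56} = \sqrt{56 + p}$)
$-9316 + c{\left(d{\left(-1 \right)} \right)} = -9316 + \sqrt{56 + \frac{16}{3}} = -9316 + \sqrt{\frac{184}{3}} = -9316 + \frac{2 \sqrt{138}}{3}$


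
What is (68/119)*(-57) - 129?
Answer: -1131/7 ≈ -161.57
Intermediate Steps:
(68/119)*(-57) - 129 = (68*(1/119))*(-57) - 129 = (4/7)*(-57) - 129 = -228/7 - 129 = -1131/7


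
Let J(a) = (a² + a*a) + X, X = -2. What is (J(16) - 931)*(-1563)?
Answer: 658023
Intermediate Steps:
J(a) = -2 + 2*a² (J(a) = (a² + a*a) - 2 = (a² + a²) - 2 = 2*a² - 2 = -2 + 2*a²)
(J(16) - 931)*(-1563) = ((-2 + 2*16²) - 931)*(-1563) = ((-2 + 2*256) - 931)*(-1563) = ((-2 + 512) - 931)*(-1563) = (510 - 931)*(-1563) = -421*(-1563) = 658023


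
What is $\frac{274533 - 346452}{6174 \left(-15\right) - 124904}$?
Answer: $\frac{71919}{217514} \approx 0.33064$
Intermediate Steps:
$\frac{274533 - 346452}{6174 \left(-15\right) - 124904} = - \frac{71919}{-92610 - 124904} = - \frac{71919}{-217514} = \left(-71919\right) \left(- \frac{1}{217514}\right) = \frac{71919}{217514}$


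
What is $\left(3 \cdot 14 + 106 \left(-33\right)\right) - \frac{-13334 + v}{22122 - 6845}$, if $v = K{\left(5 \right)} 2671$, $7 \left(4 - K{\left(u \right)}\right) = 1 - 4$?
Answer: $- \frac{369570647}{106939} \approx -3455.9$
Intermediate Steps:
$K{\left(u \right)} = \frac{31}{7}$ ($K{\left(u \right)} = 4 - \frac{1 - 4}{7} = 4 - - \frac{3}{7} = 4 + \frac{3}{7} = \frac{31}{7}$)
$v = \frac{82801}{7}$ ($v = \frac{31}{7} \cdot 2671 = \frac{82801}{7} \approx 11829.0$)
$\left(3 \cdot 14 + 106 \left(-33\right)\right) - \frac{-13334 + v}{22122 - 6845} = \left(3 \cdot 14 + 106 \left(-33\right)\right) - \frac{-13334 + \frac{82801}{7}}{22122 - 6845} = \left(42 - 3498\right) - - \frac{10537}{7 \cdot 15277} = -3456 - \left(- \frac{10537}{7}\right) \frac{1}{15277} = -3456 - - \frac{10537}{106939} = -3456 + \frac{10537}{106939} = - \frac{369570647}{106939}$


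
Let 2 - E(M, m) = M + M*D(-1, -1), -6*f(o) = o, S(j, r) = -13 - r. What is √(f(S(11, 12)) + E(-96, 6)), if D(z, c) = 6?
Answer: √24414/6 ≈ 26.042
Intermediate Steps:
f(o) = -o/6
E(M, m) = 2 - 7*M (E(M, m) = 2 - (M + M*6) = 2 - (M + 6*M) = 2 - 7*M)
√(f(S(11, 12)) + E(-96, 6)) = √(-(-13 - 1*12)/6 + (2 - 7*(-96))) = √(-(-13 - 12)/6 + (2 + 672)) = √(-⅙*(-25) + 674) = √(25/6 + 674) = √(4069/6) = √24414/6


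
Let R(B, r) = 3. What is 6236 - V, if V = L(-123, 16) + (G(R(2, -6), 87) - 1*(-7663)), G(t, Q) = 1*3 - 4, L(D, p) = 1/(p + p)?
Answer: -45633/32 ≈ -1426.0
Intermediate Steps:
L(D, p) = 1/(2*p)
G(t, Q) = -1 (G(t, Q) = 3 - 4 = -1)
V = 245185/32 (V = (½)/16 + (-1 - 1*(-7663)) = (½)*(1/16) + (-1 + 7663) = 1/32 + 7662 = 245185/32 ≈ 7662.0)
6236 - V = 6236 - 1*245185/32 = 6236 - 245185/32 = -45633/32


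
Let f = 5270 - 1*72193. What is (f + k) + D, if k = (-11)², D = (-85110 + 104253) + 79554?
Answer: 31895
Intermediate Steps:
D = 98697 (D = 19143 + 79554 = 98697)
f = -66923 (f = 5270 - 72193 = -66923)
k = 121
(f + k) + D = (-66923 + 121) + 98697 = -66802 + 98697 = 31895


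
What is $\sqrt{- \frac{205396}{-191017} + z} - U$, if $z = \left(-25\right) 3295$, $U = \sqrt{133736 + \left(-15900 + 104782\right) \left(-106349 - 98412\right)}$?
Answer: $\frac{3 i \left(\sqrt{333957567547627} - 191017 \sqrt{2022159274}\right)}{191017} \approx - 1.3462 \cdot 10^{5} i$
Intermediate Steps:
$U = 3 i \sqrt{2022159274}$ ($U = \sqrt{133736 + 88882 \left(-204761\right)} = \sqrt{133736 - 18199567202} = \sqrt{-18199433466} = 3 i \sqrt{2022159274} \approx 1.3491 \cdot 10^{5} i$)
$z = -82375$
$\sqrt{- \frac{205396}{-191017} + z} - U = \sqrt{- \frac{205396}{-191017} - 82375} - 3 i \sqrt{2022159274} = \sqrt{\left(-205396\right) \left(- \frac{1}{191017}\right) - 82375} - 3 i \sqrt{2022159274} = \sqrt{\frac{205396}{191017} - 82375} - 3 i \sqrt{2022159274} = \sqrt{- \frac{15734819979}{191017}} - 3 i \sqrt{2022159274} = \frac{3 i \sqrt{333957567547627}}{191017} - 3 i \sqrt{2022159274} = - 3 i \sqrt{2022159274} + \frac{3 i \sqrt{333957567547627}}{191017}$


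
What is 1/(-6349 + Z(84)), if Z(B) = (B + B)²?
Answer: 1/21875 ≈ 4.5714e-5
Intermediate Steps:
Z(B) = 4*B² (Z(B) = (2*B)² = 4*B²)
1/(-6349 + Z(84)) = 1/(-6349 + 4*84²) = 1/(-6349 + 4*7056) = 1/(-6349 + 28224) = 1/21875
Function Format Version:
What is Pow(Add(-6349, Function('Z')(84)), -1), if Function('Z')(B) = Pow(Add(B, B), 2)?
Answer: Rational(1, 21875) ≈ 4.5714e-5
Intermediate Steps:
Function('Z')(B) = Mul(4, Pow(B, 2)) (Function('Z')(B) = Pow(Mul(2, B), 2) = Mul(4, Pow(B, 2)))
Pow(Add(-6349, Function('Z')(84)), -1) = Pow(Add(-6349, Mul(4, Pow(84, 2))), -1) = Pow(Add(-6349, Mul(4, 7056)), -1) = Pow(Add(-6349, 28224), -1) = Pow(21875, -1) = Rational(1, 21875)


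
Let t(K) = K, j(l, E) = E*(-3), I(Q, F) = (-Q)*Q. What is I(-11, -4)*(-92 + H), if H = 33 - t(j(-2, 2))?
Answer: 6413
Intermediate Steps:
I(Q, F) = -Q²
j(l, E) = -3*E
H = 39 (H = 33 - (-3)*2 = 33 - 1*(-6) = 33 + 6 = 39)
I(-11, -4)*(-92 + H) = (-1*(-11)²)*(-92 + 39) = -1*121*(-53) = -121*(-53) = 6413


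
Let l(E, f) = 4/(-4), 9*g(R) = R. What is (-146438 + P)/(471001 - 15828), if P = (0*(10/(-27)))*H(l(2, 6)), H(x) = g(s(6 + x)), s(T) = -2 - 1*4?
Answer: -146438/455173 ≈ -0.32172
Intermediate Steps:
s(T) = -6 (s(T) = -2 - 4 = -6)
g(R) = R/9
l(E, f) = -1 (l(E, f) = 4*(-¼) = -1)
H(x) = -⅔ (H(x) = (⅑)*(-6) = -⅔)
P = 0 (P = (0*(10/(-27)))*(-⅔) = (0*(10*(-1/27)))*(-⅔) = (0*(-10/27))*(-⅔) = 0*(-⅔) = 0)
(-146438 + P)/(471001 - 15828) = (-146438 + 0)/(471001 - 15828) = -146438/455173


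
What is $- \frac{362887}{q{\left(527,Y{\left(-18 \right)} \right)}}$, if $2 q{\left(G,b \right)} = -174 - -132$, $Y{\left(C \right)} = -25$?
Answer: $\frac{51841}{3} \approx 17280.0$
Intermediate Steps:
$q{\left(G,b \right)} = -21$ ($q{\left(G,b \right)} = \frac{-174 - -132}{2} = \frac{-174 + 132}{2} = \frac{1}{2} \left(-42\right) = -21$)
$- \frac{362887}{q{\left(527,Y{\left(-18 \right)} \right)}} = - \frac{362887}{-21} = \left(-362887\right) \left(- \frac{1}{21}\right) = \frac{51841}{3}$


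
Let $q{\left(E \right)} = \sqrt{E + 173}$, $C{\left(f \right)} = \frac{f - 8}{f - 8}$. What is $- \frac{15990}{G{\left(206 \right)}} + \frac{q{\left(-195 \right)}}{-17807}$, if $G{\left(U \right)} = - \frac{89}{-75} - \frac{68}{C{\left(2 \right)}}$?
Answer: $\frac{1199250}{5011} - \frac{i \sqrt{22}}{17807} \approx 239.32 - 0.0002634 i$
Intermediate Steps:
$C{\left(f \right)} = 1$ ($C{\left(f \right)} = \frac{-8 + f}{-8 + f} = 1$)
$q{\left(E \right)} = \sqrt{173 + E}$
$G{\left(U \right)} = - \frac{5011}{75}$ ($G{\left(U \right)} = - \frac{89}{-75} - \frac{68}{1} = \left(-89\right) \left(- \frac{1}{75}\right) - 68 = \frac{89}{75} - 68 = - \frac{5011}{75}$)
$- \frac{15990}{G{\left(206 \right)}} + \frac{q{\left(-195 \right)}}{-17807} = - \frac{15990}{- \frac{5011}{75}} + \frac{\sqrt{173 - 195}}{-17807} = \left(-15990\right) \left(- \frac{75}{5011}\right) + \sqrt{-22} \left(- \frac{1}{17807}\right) = \frac{1199250}{5011} + i \sqrt{22} \left(- \frac{1}{17807}\right) = \frac{1199250}{5011} - \frac{i \sqrt{22}}{17807}$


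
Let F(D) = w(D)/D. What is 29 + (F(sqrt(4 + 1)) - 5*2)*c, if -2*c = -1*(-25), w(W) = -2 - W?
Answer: 333/2 + 5*sqrt(5) ≈ 177.68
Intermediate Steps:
F(D) = (-2 - D)/D
c = -25/2 (c = -(-1)*(-25)/2 = -1/2*25 = -25/2 ≈ -12.500)
29 + (F(sqrt(4 + 1)) - 5*2)*c = 29 + ((-2 - sqrt(4 + 1))/(sqrt(4 + 1)) - 5*2)*(-25/2) = 29 + ((-2 - sqrt(5))/(sqrt(5)) - 10)*(-25/2) = 29 + ((sqrt(5)/5)*(-2 - sqrt(5)) - 10)*(-25/2) = 29 + (sqrt(5)*(-2 - sqrt(5))/5 - 10)*(-25/2) = 29 + (-10 + sqrt(5)*(-2 - sqrt(5))/5)*(-25/2) = 29 + (125 - 5*sqrt(5)*(-2 - sqrt(5))/2) = 154 - 5*sqrt(5)*(-2 - sqrt(5))/2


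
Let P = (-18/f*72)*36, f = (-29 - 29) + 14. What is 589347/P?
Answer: 720313/1296 ≈ 555.80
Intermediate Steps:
f = -44 (f = -58 + 14 = -44)
P = 11664/11 (P = (-18/(-44)*72)*36 = (-18*(-1/44)*72)*36 = ((9/22)*72)*36 = (324/11)*36 = 11664/11 ≈ 1060.4)
589347/P = 589347/(11664/11) = 589347*(11/11664) = 720313/1296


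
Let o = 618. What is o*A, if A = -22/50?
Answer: -6798/25 ≈ -271.92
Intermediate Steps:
A = -11/25 (A = -22*1/50 = -11/25 ≈ -0.44000)
o*A = 618*(-11/25) = -6798/25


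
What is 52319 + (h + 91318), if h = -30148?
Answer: 113489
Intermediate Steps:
52319 + (h + 91318) = 52319 + (-30148 + 91318) = 52319 + 61170 = 113489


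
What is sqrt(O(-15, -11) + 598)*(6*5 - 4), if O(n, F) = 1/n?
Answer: 26*sqrt(134535)/15 ≈ 635.77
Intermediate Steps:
sqrt(O(-15, -11) + 598)*(6*5 - 4) = sqrt(1/(-15) + 598)*(6*5 - 4) = sqrt(-1/15 + 598)*(30 - 4) = sqrt(8969/15)*26 = (sqrt(134535)/15)*26 = 26*sqrt(134535)/15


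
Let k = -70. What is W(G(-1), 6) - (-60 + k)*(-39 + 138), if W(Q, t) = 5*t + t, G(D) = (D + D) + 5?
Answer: 12906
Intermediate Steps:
G(D) = 5 + 2*D (G(D) = 2*D + 5 = 5 + 2*D)
W(Q, t) = 6*t
W(G(-1), 6) - (-60 + k)*(-39 + 138) = 6*6 - (-60 - 70)*(-39 + 138) = 36 - (-130)*99 = 36 - 1*(-12870) = 36 + 12870 = 12906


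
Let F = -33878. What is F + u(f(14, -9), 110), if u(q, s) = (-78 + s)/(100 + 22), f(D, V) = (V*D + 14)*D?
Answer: -2066542/61 ≈ -33878.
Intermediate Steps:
f(D, V) = D*(14 + D*V) (f(D, V) = (D*V + 14)*D = (14 + D*V)*D = D*(14 + D*V))
u(q, s) = -39/61 + s/122 (u(q, s) = (-78 + s)/122 = (-78 + s)*(1/122) = -39/61 + s/122)
F + u(f(14, -9), 110) = -33878 + (-39/61 + (1/122)*110) = -33878 + (-39/61 + 55/61) = -33878 + 16/61 = -2066542/61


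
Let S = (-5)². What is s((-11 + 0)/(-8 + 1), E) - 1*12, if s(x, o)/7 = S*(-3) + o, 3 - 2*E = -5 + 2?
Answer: -516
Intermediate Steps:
S = 25
E = 3 (E = 3/2 - (-5 + 2)/2 = 3/2 - ½*(-3) = 3/2 + 3/2 = 3)
s(x, o) = -525 + 7*o (s(x, o) = 7*(25*(-3) + o) = 7*(-75 + o) = -525 + 7*o)
s((-11 + 0)/(-8 + 1), E) - 1*12 = (-525 + 7*3) - 1*12 = (-525 + 21) - 12 = -504 - 12 = -516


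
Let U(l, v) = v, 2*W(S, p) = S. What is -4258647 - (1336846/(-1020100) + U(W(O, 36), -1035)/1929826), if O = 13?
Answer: -1047954490420626238/246076937825 ≈ -4.2586e+6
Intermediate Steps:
W(S, p) = S/2
-4258647 - (1336846/(-1020100) + U(W(O, 36), -1035)/1929826) = -4258647 - (1336846/(-1020100) - 1035/1929826) = -4258647 - (1336846*(-1/1020100) - 1035*1/1929826) = -4258647 - (-668423/510050 - 1035/1929826) = -4258647 - 1*(-322616996537/246076937825) = -4258647 + 322616996537/246076937825 = -1047954490420626238/246076937825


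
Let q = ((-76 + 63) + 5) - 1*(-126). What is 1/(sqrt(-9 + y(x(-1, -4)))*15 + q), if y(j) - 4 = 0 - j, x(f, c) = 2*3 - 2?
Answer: 118/15949 - 45*I/15949 ≈ 0.0073986 - 0.0028215*I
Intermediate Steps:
x(f, c) = 4 (x(f, c) = 6 - 2 = 4)
y(j) = 4 - j (y(j) = 4 + (0 - j) = 4 - j)
q = 118 (q = (-13 + 5) + 126 = -8 + 126 = 118)
1/(sqrt(-9 + y(x(-1, -4)))*15 + q) = 1/(sqrt(-9 + (4 - 1*4))*15 + 118) = 1/(sqrt(-9 + (4 - 4))*15 + 118) = 1/(sqrt(-9 + 0)*15 + 118) = 1/(sqrt(-9)*15 + 118) = 1/((3*I)*15 + 118) = 1/(45*I + 118) = 1/(118 + 45*I) = (118 - 45*I)/15949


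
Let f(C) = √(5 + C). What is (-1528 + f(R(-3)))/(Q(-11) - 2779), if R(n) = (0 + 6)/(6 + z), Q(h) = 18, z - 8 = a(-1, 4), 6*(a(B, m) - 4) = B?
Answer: 1528/2761 - √61097/295427 ≈ 0.55259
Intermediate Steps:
a(B, m) = 4 + B/6
z = 71/6 (z = 8 + (4 + (⅙)*(-1)) = 8 + (4 - ⅙) = 8 + 23/6 = 71/6 ≈ 11.833)
R(n) = 36/107 (R(n) = (0 + 6)/(6 + 71/6) = 6/(107/6) = 6*(6/107) = 36/107)
(-1528 + f(R(-3)))/(Q(-11) - 2779) = (-1528 + √(5 + 36/107))/(18 - 2779) = (-1528 + √(571/107))/(-2761) = (-1528 + √61097/107)*(-1/2761) = 1528/2761 - √61097/295427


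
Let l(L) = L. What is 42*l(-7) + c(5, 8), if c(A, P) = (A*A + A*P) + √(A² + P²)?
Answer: -229 + √89 ≈ -219.57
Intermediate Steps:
c(A, P) = A² + √(A² + P²) + A*P (c(A, P) = (A² + A*P) + √(A² + P²) = A² + √(A² + P²) + A*P)
42*l(-7) + c(5, 8) = 42*(-7) + (5² + √(5² + 8²) + 5*8) = -294 + (25 + √(25 + 64) + 40) = -294 + (25 + √89 + 40) = -294 + (65 + √89) = -229 + √89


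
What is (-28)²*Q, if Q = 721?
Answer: 565264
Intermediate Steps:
(-28)²*Q = (-28)²*721 = 784*721 = 565264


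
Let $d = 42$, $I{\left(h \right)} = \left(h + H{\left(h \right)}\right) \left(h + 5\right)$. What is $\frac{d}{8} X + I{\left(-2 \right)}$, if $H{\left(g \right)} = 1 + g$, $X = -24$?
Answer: $-135$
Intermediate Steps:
$I{\left(h \right)} = \left(1 + 2 h\right) \left(5 + h\right)$ ($I{\left(h \right)} = \left(h + \left(1 + h\right)\right) \left(h + 5\right) = \left(1 + 2 h\right) \left(5 + h\right)$)
$\frac{d}{8} X + I{\left(-2 \right)} = \frac{42}{8} \left(-24\right) + \left(5 + 2 \left(-2\right)^{2} + 11 \left(-2\right)\right) = 42 \cdot \frac{1}{8} \left(-24\right) + \left(5 + 2 \cdot 4 - 22\right) = \frac{21}{4} \left(-24\right) + \left(5 + 8 - 22\right) = -126 - 9 = -135$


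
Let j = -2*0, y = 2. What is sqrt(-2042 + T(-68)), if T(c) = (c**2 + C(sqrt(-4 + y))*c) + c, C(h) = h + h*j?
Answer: sqrt(2514 - 68*I*sqrt(2)) ≈ 50.149 - 0.9588*I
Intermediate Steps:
j = 0
C(h) = h (C(h) = h + h*0 = h + 0 = h)
T(c) = c + c**2 + I*c*sqrt(2) (T(c) = (c**2 + sqrt(-4 + 2)*c) + c = (c**2 + sqrt(-2)*c) + c = (c**2 + (I*sqrt(2))*c) + c = (c**2 + I*c*sqrt(2)) + c = c + c**2 + I*c*sqrt(2))
sqrt(-2042 + T(-68)) = sqrt(-2042 - 68*(1 - 68 + I*sqrt(2))) = sqrt(-2042 - 68*(-67 + I*sqrt(2))) = sqrt(-2042 + (4556 - 68*I*sqrt(2))) = sqrt(2514 - 68*I*sqrt(2))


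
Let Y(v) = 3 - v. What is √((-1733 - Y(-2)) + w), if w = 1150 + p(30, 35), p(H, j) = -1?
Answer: I*√589 ≈ 24.269*I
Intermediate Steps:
w = 1149 (w = 1150 - 1 = 1149)
√((-1733 - Y(-2)) + w) = √((-1733 - (3 - 1*(-2))) + 1149) = √((-1733 - (3 + 2)) + 1149) = √((-1733 - 1*5) + 1149) = √((-1733 - 5) + 1149) = √(-1738 + 1149) = √(-589) = I*√589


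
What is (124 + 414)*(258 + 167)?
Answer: 228650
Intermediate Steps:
(124 + 414)*(258 + 167) = 538*425 = 228650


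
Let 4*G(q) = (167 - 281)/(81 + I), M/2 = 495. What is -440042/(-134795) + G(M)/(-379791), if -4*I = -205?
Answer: 1551028188124/475115575965 ≈ 3.2645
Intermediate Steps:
I = 205/4 (I = -¼*(-205) = 205/4 ≈ 51.250)
M = 990 (M = 2*495 = 990)
G(q) = -114/529 (G(q) = ((167 - 281)/(81 + 205/4))/4 = (-114/529/4)/4 = (-114*4/529)/4 = (¼)*(-456/529) = -114/529)
-440042/(-134795) + G(M)/(-379791) = -440042/(-134795) - 114/529/(-379791) = -440042*(-1/134795) - 114/529*(-1/379791) = 440042/134795 + 2/3524727 = 1551028188124/475115575965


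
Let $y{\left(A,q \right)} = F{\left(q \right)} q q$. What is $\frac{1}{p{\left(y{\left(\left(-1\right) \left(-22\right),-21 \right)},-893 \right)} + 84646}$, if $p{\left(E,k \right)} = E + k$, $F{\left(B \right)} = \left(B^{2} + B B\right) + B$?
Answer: $\frac{1}{463454} \approx 2.1577 \cdot 10^{-6}$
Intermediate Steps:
$F{\left(B \right)} = B + 2 B^{2}$ ($F{\left(B \right)} = \left(B^{2} + B^{2}\right) + B = 2 B^{2} + B = B + 2 B^{2}$)
$y{\left(A,q \right)} = q^{3} \left(1 + 2 q\right)$ ($y{\left(A,q \right)} = q \left(1 + 2 q\right) q q = q^{2} \left(1 + 2 q\right) q = q^{3} \left(1 + 2 q\right)$)
$\frac{1}{p{\left(y{\left(\left(-1\right) \left(-22\right),-21 \right)},-893 \right)} + 84646} = \frac{1}{\left(\left(-21\right)^{3} \left(1 + 2 \left(-21\right)\right) - 893\right) + 84646} = \frac{1}{\left(- 9261 \left(1 - 42\right) - 893\right) + 84646} = \frac{1}{\left(\left(-9261\right) \left(-41\right) - 893\right) + 84646} = \frac{1}{\left(379701 - 893\right) + 84646} = \frac{1}{378808 + 84646} = \frac{1}{463454}$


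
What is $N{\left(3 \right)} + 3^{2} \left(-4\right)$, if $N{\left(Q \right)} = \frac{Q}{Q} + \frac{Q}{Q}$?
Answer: $-34$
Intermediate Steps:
$N{\left(Q \right)} = 2$ ($N{\left(Q \right)} = 1 + 1 = 2$)
$N{\left(3 \right)} + 3^{2} \left(-4\right) = 2 + 3^{2} \left(-4\right) = 2 + 9 \left(-4\right) = 2 - 36 = -34$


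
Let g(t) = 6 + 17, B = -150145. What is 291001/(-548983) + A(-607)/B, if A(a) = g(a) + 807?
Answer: -8829600207/16485410507 ≈ -0.53560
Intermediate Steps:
g(t) = 23
A(a) = 830 (A(a) = 23 + 807 = 830)
291001/(-548983) + A(-607)/B = 291001/(-548983) + 830/(-150145) = 291001*(-1/548983) + 830*(-1/150145) = -291001/548983 - 166/30029 = -8829600207/16485410507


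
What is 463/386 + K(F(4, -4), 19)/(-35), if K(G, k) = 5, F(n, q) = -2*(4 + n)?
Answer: 2855/2702 ≈ 1.0566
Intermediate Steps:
F(n, q) = -8 - 2*n
463/386 + K(F(4, -4), 19)/(-35) = 463/386 + 5/(-35) = 463*(1/386) + 5*(-1/35) = 463/386 - 1/7 = 2855/2702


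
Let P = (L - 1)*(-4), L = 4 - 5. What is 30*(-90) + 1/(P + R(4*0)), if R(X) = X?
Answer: -21599/8 ≈ -2699.9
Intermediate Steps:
L = -1
P = 8 (P = (-1 - 1)*(-4) = -2*(-4) = 8)
30*(-90) + 1/(P + R(4*0)) = 30*(-90) + 1/(8 + 4*0) = -2700 + 1/(8 + 0) = -2700 + 1/8 = -2700 + ⅛ = -21599/8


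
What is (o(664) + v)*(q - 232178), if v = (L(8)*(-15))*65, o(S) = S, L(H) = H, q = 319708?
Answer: -624614080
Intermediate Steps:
v = -7800 (v = (8*(-15))*65 = -120*65 = -7800)
(o(664) + v)*(q - 232178) = (664 - 7800)*(319708 - 232178) = -7136*87530 = -624614080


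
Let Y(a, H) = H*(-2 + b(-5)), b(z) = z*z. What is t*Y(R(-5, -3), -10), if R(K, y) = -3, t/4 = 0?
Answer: 0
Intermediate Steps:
t = 0 (t = 4*0 = 0)
b(z) = z**2
Y(a, H) = 23*H (Y(a, H) = H*(-2 + (-5)**2) = H*(-2 + 25) = H*23 = 23*H)
t*Y(R(-5, -3), -10) = 0*(23*(-10)) = 0*(-230) = 0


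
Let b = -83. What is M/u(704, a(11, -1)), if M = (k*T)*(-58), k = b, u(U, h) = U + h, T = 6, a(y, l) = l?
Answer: 28884/703 ≈ 41.087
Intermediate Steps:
k = -83
M = 28884 (M = -83*6*(-58) = -498*(-58) = 28884)
M/u(704, a(11, -1)) = 28884/(704 - 1) = 28884/703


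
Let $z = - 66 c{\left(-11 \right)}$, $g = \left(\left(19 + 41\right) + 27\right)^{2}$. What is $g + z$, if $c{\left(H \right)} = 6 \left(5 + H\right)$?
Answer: $9945$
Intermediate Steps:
$c{\left(H \right)} = 30 + 6 H$
$g = 7569$ ($g = \left(60 + 27\right)^{2} = 87^{2} = 7569$)
$z = 2376$ ($z = - 66 \left(30 + 6 \left(-11\right)\right) = - 66 \left(30 - 66\right) = \left(-66\right) \left(-36\right) = 2376$)
$g + z = 7569 + 2376 = 9945$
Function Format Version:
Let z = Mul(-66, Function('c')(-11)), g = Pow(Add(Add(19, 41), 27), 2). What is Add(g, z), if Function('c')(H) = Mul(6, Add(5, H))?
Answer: 9945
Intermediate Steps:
Function('c')(H) = Add(30, Mul(6, H))
g = 7569 (g = Pow(Add(60, 27), 2) = Pow(87, 2) = 7569)
z = 2376 (z = Mul(-66, Add(30, Mul(6, -11))) = Mul(-66, Add(30, -66)) = Mul(-66, -36) = 2376)
Add(g, z) = Add(7569, 2376) = 9945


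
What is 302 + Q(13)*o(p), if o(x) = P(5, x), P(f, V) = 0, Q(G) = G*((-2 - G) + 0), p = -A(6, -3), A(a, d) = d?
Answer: 302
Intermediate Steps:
p = 3 (p = -1*(-3) = 3)
Q(G) = G*(-2 - G)
o(x) = 0
302 + Q(13)*o(p) = 302 - 1*13*(2 + 13)*0 = 302 - 1*13*15*0 = 302 - 195*0 = 302 + 0 = 302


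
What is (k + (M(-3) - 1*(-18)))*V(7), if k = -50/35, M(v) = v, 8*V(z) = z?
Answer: 95/8 ≈ 11.875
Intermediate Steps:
V(z) = z/8
k = -10/7 (k = -50*1/35 = -10/7 ≈ -1.4286)
(k + (M(-3) - 1*(-18)))*V(7) = (-10/7 + (-3 - 1*(-18)))*((⅛)*7) = (-10/7 + (-3 + 18))*(7/8) = (-10/7 + 15)*(7/8) = (95/7)*(7/8) = 95/8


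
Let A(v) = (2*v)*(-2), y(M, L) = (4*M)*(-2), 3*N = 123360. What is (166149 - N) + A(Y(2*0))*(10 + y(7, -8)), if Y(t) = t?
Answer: 125029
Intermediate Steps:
N = 41120 (N = (⅓)*123360 = 41120)
y(M, L) = -8*M
A(v) = -4*v
(166149 - N) + A(Y(2*0))*(10 + y(7, -8)) = (166149 - 1*41120) + (-8*0)*(10 - 8*7) = (166149 - 41120) + (-4*0)*(10 - 56) = 125029 + 0*(-46) = 125029 + 0 = 125029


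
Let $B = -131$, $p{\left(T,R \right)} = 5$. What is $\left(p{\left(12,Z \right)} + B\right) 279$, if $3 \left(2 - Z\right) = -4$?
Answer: $-35154$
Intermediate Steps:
$Z = \frac{10}{3}$ ($Z = 2 - - \frac{4}{3} = 2 + \frac{4}{3} = \frac{10}{3} \approx 3.3333$)
$\left(p{\left(12,Z \right)} + B\right) 279 = \left(5 - 131\right) 279 = \left(-126\right) 279 = -35154$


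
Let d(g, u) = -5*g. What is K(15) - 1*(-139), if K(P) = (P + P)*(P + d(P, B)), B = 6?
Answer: -1661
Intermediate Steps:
K(P) = -8*P² (K(P) = (P + P)*(P - 5*P) = (2*P)*(-4*P) = -8*P²)
K(15) - 1*(-139) = -8*15² - 1*(-139) = -8*225 + 139 = -1800 + 139 = -1661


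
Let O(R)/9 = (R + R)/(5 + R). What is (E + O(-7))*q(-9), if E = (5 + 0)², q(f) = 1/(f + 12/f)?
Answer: -264/31 ≈ -8.5161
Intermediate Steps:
E = 25 (E = 5² = 25)
O(R) = 18*R/(5 + R) (O(R) = 9*((R + R)/(5 + R)) = 9*((2*R)/(5 + R)) = 9*(2*R/(5 + R)) = 18*R/(5 + R))
(E + O(-7))*q(-9) = (25 + 18*(-7)/(5 - 7))*(-9/(12 + (-9)²)) = (25 + 18*(-7)/(-2))*(-9/(12 + 81)) = (25 + 18*(-7)*(-½))*(-9/93) = (25 + 63)*(-9*1/93) = 88*(-3/31) = -264/31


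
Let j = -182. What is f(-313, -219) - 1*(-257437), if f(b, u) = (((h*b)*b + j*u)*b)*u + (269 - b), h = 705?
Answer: 4737146539660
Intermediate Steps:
f(b, u) = 269 - b + b*u*(-182*u + 705*b²) (f(b, u) = (((705*b)*b - 182*u)*b)*u + (269 - b) = ((705*b² - 182*u)*b)*u + (269 - b) = ((-182*u + 705*b²)*b)*u + (269 - b) = (b*(-182*u + 705*b²))*u + (269 - b) = b*u*(-182*u + 705*b²) + (269 - b) = 269 - b + b*u*(-182*u + 705*b²))
f(-313, -219) - 1*(-257437) = (269 - 1*(-313) - 182*(-313)*(-219)² + 705*(-219)*(-313)³) - 1*(-257437) = (269 + 313 - 182*(-313)*47961 + 705*(-219)*(-30664297)) + 257437 = (269 + 313 + 2732146326 + 4734414135315) + 257437 = 4737146282223 + 257437 = 4737146539660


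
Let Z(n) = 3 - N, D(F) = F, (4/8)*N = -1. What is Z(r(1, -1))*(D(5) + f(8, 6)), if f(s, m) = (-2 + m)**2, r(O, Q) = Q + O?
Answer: 105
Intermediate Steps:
N = -2 (N = 2*(-1) = -2)
r(O, Q) = O + Q
Z(n) = 5 (Z(n) = 3 - 1*(-2) = 3 + 2 = 5)
Z(r(1, -1))*(D(5) + f(8, 6)) = 5*(5 + (-2 + 6)**2) = 5*(5 + 4**2) = 5*(5 + 16) = 5*21 = 105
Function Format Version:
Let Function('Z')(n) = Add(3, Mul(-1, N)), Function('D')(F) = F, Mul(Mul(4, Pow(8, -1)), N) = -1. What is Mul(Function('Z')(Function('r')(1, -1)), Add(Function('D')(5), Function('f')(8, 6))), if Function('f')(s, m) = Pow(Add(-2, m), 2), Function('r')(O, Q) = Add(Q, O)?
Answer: 105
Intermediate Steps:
N = -2 (N = Mul(2, -1) = -2)
Function('r')(O, Q) = Add(O, Q)
Function('Z')(n) = 5 (Function('Z')(n) = Add(3, Mul(-1, -2)) = Add(3, 2) = 5)
Mul(Function('Z')(Function('r')(1, -1)), Add(Function('D')(5), Function('f')(8, 6))) = Mul(5, Add(5, Pow(Add(-2, 6), 2))) = Mul(5, Add(5, Pow(4, 2))) = Mul(5, Add(5, 16)) = Mul(5, 21) = 105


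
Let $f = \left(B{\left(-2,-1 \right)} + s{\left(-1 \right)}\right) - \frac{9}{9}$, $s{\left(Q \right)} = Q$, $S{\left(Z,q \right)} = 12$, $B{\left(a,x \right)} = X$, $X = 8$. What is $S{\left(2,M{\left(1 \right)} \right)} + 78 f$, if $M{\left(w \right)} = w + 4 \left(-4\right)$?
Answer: $480$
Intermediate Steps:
$B{\left(a,x \right)} = 8$
$M{\left(w \right)} = -16 + w$ ($M{\left(w \right)} = w - 16 = -16 + w$)
$f = 6$ ($f = \left(8 - 1\right) - \frac{9}{9} = 7 - 1 = 6$)
$S{\left(2,M{\left(1 \right)} \right)} + 78 f = 12 + 78 \cdot 6 = 12 + 468 = 480$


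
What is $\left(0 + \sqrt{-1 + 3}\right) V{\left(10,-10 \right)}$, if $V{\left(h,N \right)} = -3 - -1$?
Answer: $- 2 \sqrt{2} \approx -2.8284$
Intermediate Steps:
$V{\left(h,N \right)} = -2$ ($V{\left(h,N \right)} = -3 + 1 = -2$)
$\left(0 + \sqrt{-1 + 3}\right) V{\left(10,-10 \right)} = \left(0 + \sqrt{-1 + 3}\right) \left(-2\right) = \left(0 + \sqrt{2}\right) \left(-2\right) = \sqrt{2} \left(-2\right) = - 2 \sqrt{2}$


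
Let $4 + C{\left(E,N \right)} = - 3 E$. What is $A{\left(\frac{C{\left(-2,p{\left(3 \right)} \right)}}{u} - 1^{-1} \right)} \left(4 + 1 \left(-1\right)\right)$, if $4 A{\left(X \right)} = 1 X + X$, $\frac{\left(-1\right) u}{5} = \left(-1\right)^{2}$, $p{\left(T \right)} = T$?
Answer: $- \frac{21}{10} \approx -2.1$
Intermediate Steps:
$C{\left(E,N \right)} = -4 - 3 E$
$u = -5$ ($u = - 5 \left(-1\right)^{2} = \left(-5\right) 1 = -5$)
$A{\left(X \right)} = \frac{X}{2}$ ($A{\left(X \right)} = \frac{1 X + X}{4} = \frac{X + X}{4} = \frac{2 X}{4} = \frac{X}{2}$)
$A{\left(\frac{C{\left(-2,p{\left(3 \right)} \right)}}{u} - 1^{-1} \right)} \left(4 + 1 \left(-1\right)\right) = \frac{\frac{-4 - -6}{-5} - 1^{-1}}{2} \left(4 + 1 \left(-1\right)\right) = \frac{\left(-4 + 6\right) \left(- \frac{1}{5}\right) - 1}{2} \left(4 - 1\right) = \frac{2 \left(- \frac{1}{5}\right) - 1}{2} \cdot 3 = \frac{- \frac{2}{5} - 1}{2} \cdot 3 = \frac{1}{2} \left(- \frac{7}{5}\right) 3 = \left(- \frac{7}{10}\right) 3 = - \frac{21}{10}$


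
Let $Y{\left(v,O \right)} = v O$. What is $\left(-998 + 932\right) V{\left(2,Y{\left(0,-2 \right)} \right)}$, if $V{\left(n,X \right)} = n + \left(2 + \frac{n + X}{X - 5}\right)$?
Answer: $- \frac{1188}{5} \approx -237.6$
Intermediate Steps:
$Y{\left(v,O \right)} = O v$
$V{\left(n,X \right)} = 2 + n + \frac{X + n}{-5 + X}$ ($V{\left(n,X \right)} = n + \left(2 + \frac{X + n}{-5 + X}\right) = 2 + n + \frac{X + n}{-5 + X}$)
$\left(-998 + 932\right) V{\left(2,Y{\left(0,-2 \right)} \right)} = \left(-998 + 932\right) \frac{-10 - 8 + 3 \left(\left(-2\right) 0\right) + \left(-2\right) 0 \cdot 2}{-5 - 0} = - 66 \frac{-10 - 8 + 3 \cdot 0 + 0 \cdot 2}{-5 + 0} = - 66 \frac{-10 - 8 + 0 + 0}{-5} = - 66 \left(\left(- \frac{1}{5}\right) \left(-18\right)\right) = \left(-66\right) \frac{18}{5} = - \frac{1188}{5}$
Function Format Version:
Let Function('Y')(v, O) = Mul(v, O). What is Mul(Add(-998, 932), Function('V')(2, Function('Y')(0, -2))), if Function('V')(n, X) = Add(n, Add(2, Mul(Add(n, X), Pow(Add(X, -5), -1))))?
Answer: Rational(-1188, 5) ≈ -237.60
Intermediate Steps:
Function('Y')(v, O) = Mul(O, v)
Function('V')(n, X) = Add(2, n, Mul(Pow(Add(-5, X), -1), Add(X, n))) (Function('V')(n, X) = Add(n, Add(2, Mul(Add(X, n), Pow(Add(-5, X), -1)))) = Add(n, Add(2, Mul(Pow(Add(-5, X), -1), Add(X, n)))) = Add(2, n, Mul(Pow(Add(-5, X), -1), Add(X, n))))
Mul(Add(-998, 932), Function('V')(2, Function('Y')(0, -2))) = Mul(Add(-998, 932), Mul(Pow(Add(-5, Mul(-2, 0)), -1), Add(-10, Mul(-4, 2), Mul(3, Mul(-2, 0)), Mul(Mul(-2, 0), 2)))) = Mul(-66, Mul(Pow(Add(-5, 0), -1), Add(-10, -8, Mul(3, 0), Mul(0, 2)))) = Mul(-66, Mul(Pow(-5, -1), Add(-10, -8, 0, 0))) = Mul(-66, Mul(Rational(-1, 5), -18)) = Mul(-66, Rational(18, 5)) = Rational(-1188, 5)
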